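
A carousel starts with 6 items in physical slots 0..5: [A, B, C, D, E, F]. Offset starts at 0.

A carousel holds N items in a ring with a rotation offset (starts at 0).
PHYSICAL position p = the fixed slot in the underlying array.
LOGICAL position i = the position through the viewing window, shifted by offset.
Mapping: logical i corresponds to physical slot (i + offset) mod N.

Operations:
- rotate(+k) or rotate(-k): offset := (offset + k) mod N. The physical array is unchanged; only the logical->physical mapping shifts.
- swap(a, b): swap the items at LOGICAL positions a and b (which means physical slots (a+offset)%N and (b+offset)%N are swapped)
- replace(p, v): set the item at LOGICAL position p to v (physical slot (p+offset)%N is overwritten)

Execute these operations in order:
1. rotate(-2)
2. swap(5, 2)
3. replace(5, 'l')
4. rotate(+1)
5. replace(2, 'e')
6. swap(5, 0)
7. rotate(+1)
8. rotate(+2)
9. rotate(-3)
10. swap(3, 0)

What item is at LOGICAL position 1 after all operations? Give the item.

After op 1 (rotate(-2)): offset=4, physical=[A,B,C,D,E,F], logical=[E,F,A,B,C,D]
After op 2 (swap(5, 2)): offset=4, physical=[D,B,C,A,E,F], logical=[E,F,D,B,C,A]
After op 3 (replace(5, 'l')): offset=4, physical=[D,B,C,l,E,F], logical=[E,F,D,B,C,l]
After op 4 (rotate(+1)): offset=5, physical=[D,B,C,l,E,F], logical=[F,D,B,C,l,E]
After op 5 (replace(2, 'e')): offset=5, physical=[D,e,C,l,E,F], logical=[F,D,e,C,l,E]
After op 6 (swap(5, 0)): offset=5, physical=[D,e,C,l,F,E], logical=[E,D,e,C,l,F]
After op 7 (rotate(+1)): offset=0, physical=[D,e,C,l,F,E], logical=[D,e,C,l,F,E]
After op 8 (rotate(+2)): offset=2, physical=[D,e,C,l,F,E], logical=[C,l,F,E,D,e]
After op 9 (rotate(-3)): offset=5, physical=[D,e,C,l,F,E], logical=[E,D,e,C,l,F]
After op 10 (swap(3, 0)): offset=5, physical=[D,e,E,l,F,C], logical=[C,D,e,E,l,F]

Answer: D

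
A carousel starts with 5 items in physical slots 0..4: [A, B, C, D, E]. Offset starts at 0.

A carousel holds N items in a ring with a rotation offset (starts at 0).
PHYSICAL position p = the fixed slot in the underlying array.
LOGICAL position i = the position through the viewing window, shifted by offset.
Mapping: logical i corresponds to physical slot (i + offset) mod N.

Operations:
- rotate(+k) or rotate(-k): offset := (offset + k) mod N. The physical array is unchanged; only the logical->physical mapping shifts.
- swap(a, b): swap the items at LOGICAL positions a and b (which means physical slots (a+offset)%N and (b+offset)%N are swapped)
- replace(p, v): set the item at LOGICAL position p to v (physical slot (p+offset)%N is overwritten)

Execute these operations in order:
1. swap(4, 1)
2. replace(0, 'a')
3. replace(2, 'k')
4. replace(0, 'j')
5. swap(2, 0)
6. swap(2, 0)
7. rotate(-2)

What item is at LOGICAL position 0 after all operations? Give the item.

After op 1 (swap(4, 1)): offset=0, physical=[A,E,C,D,B], logical=[A,E,C,D,B]
After op 2 (replace(0, 'a')): offset=0, physical=[a,E,C,D,B], logical=[a,E,C,D,B]
After op 3 (replace(2, 'k')): offset=0, physical=[a,E,k,D,B], logical=[a,E,k,D,B]
After op 4 (replace(0, 'j')): offset=0, physical=[j,E,k,D,B], logical=[j,E,k,D,B]
After op 5 (swap(2, 0)): offset=0, physical=[k,E,j,D,B], logical=[k,E,j,D,B]
After op 6 (swap(2, 0)): offset=0, physical=[j,E,k,D,B], logical=[j,E,k,D,B]
After op 7 (rotate(-2)): offset=3, physical=[j,E,k,D,B], logical=[D,B,j,E,k]

Answer: D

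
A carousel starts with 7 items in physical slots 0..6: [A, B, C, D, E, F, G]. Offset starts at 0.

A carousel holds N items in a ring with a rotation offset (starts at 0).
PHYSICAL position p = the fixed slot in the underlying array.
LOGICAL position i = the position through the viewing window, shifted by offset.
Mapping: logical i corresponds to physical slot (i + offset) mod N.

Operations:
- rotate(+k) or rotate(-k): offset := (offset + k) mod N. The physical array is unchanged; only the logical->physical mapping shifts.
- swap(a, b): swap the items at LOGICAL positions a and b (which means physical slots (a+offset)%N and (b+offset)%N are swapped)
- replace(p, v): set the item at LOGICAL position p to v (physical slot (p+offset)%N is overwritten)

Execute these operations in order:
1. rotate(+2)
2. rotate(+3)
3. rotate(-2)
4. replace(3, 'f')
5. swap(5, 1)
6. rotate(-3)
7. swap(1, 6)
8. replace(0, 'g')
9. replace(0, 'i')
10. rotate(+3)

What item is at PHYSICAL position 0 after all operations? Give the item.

After op 1 (rotate(+2)): offset=2, physical=[A,B,C,D,E,F,G], logical=[C,D,E,F,G,A,B]
After op 2 (rotate(+3)): offset=5, physical=[A,B,C,D,E,F,G], logical=[F,G,A,B,C,D,E]
After op 3 (rotate(-2)): offset=3, physical=[A,B,C,D,E,F,G], logical=[D,E,F,G,A,B,C]
After op 4 (replace(3, 'f')): offset=3, physical=[A,B,C,D,E,F,f], logical=[D,E,F,f,A,B,C]
After op 5 (swap(5, 1)): offset=3, physical=[A,E,C,D,B,F,f], logical=[D,B,F,f,A,E,C]
After op 6 (rotate(-3)): offset=0, physical=[A,E,C,D,B,F,f], logical=[A,E,C,D,B,F,f]
After op 7 (swap(1, 6)): offset=0, physical=[A,f,C,D,B,F,E], logical=[A,f,C,D,B,F,E]
After op 8 (replace(0, 'g')): offset=0, physical=[g,f,C,D,B,F,E], logical=[g,f,C,D,B,F,E]
After op 9 (replace(0, 'i')): offset=0, physical=[i,f,C,D,B,F,E], logical=[i,f,C,D,B,F,E]
After op 10 (rotate(+3)): offset=3, physical=[i,f,C,D,B,F,E], logical=[D,B,F,E,i,f,C]

Answer: i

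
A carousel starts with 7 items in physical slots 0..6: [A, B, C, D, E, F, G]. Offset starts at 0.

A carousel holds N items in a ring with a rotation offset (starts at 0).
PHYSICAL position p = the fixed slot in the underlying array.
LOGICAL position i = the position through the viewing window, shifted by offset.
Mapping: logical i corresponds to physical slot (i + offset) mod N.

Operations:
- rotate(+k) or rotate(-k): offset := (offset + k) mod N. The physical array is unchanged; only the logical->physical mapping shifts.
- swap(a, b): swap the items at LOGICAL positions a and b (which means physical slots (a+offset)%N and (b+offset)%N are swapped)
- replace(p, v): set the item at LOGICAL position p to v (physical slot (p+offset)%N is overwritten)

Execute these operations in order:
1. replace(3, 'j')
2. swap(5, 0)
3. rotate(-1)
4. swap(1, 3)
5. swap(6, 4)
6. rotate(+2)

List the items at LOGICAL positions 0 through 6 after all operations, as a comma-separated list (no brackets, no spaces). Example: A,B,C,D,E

After op 1 (replace(3, 'j')): offset=0, physical=[A,B,C,j,E,F,G], logical=[A,B,C,j,E,F,G]
After op 2 (swap(5, 0)): offset=0, physical=[F,B,C,j,E,A,G], logical=[F,B,C,j,E,A,G]
After op 3 (rotate(-1)): offset=6, physical=[F,B,C,j,E,A,G], logical=[G,F,B,C,j,E,A]
After op 4 (swap(1, 3)): offset=6, physical=[C,B,F,j,E,A,G], logical=[G,C,B,F,j,E,A]
After op 5 (swap(6, 4)): offset=6, physical=[C,B,F,A,E,j,G], logical=[G,C,B,F,A,E,j]
After op 6 (rotate(+2)): offset=1, physical=[C,B,F,A,E,j,G], logical=[B,F,A,E,j,G,C]

Answer: B,F,A,E,j,G,C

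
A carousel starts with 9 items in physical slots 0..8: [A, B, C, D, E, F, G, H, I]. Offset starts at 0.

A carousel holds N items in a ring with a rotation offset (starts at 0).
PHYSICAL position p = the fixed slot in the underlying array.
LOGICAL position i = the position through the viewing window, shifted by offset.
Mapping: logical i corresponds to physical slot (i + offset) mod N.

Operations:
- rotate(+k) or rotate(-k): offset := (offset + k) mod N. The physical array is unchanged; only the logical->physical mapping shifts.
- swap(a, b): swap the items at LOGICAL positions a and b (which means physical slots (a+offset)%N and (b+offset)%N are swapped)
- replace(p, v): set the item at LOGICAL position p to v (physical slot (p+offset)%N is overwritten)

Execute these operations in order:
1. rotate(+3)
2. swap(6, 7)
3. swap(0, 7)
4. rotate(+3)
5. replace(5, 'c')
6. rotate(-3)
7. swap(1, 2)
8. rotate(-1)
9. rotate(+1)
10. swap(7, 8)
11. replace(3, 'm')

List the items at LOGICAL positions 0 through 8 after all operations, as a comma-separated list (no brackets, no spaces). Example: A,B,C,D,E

Answer: A,F,E,m,H,I,B,c,D

Derivation:
After op 1 (rotate(+3)): offset=3, physical=[A,B,C,D,E,F,G,H,I], logical=[D,E,F,G,H,I,A,B,C]
After op 2 (swap(6, 7)): offset=3, physical=[B,A,C,D,E,F,G,H,I], logical=[D,E,F,G,H,I,B,A,C]
After op 3 (swap(0, 7)): offset=3, physical=[B,D,C,A,E,F,G,H,I], logical=[A,E,F,G,H,I,B,D,C]
After op 4 (rotate(+3)): offset=6, physical=[B,D,C,A,E,F,G,H,I], logical=[G,H,I,B,D,C,A,E,F]
After op 5 (replace(5, 'c')): offset=6, physical=[B,D,c,A,E,F,G,H,I], logical=[G,H,I,B,D,c,A,E,F]
After op 6 (rotate(-3)): offset=3, physical=[B,D,c,A,E,F,G,H,I], logical=[A,E,F,G,H,I,B,D,c]
After op 7 (swap(1, 2)): offset=3, physical=[B,D,c,A,F,E,G,H,I], logical=[A,F,E,G,H,I,B,D,c]
After op 8 (rotate(-1)): offset=2, physical=[B,D,c,A,F,E,G,H,I], logical=[c,A,F,E,G,H,I,B,D]
After op 9 (rotate(+1)): offset=3, physical=[B,D,c,A,F,E,G,H,I], logical=[A,F,E,G,H,I,B,D,c]
After op 10 (swap(7, 8)): offset=3, physical=[B,c,D,A,F,E,G,H,I], logical=[A,F,E,G,H,I,B,c,D]
After op 11 (replace(3, 'm')): offset=3, physical=[B,c,D,A,F,E,m,H,I], logical=[A,F,E,m,H,I,B,c,D]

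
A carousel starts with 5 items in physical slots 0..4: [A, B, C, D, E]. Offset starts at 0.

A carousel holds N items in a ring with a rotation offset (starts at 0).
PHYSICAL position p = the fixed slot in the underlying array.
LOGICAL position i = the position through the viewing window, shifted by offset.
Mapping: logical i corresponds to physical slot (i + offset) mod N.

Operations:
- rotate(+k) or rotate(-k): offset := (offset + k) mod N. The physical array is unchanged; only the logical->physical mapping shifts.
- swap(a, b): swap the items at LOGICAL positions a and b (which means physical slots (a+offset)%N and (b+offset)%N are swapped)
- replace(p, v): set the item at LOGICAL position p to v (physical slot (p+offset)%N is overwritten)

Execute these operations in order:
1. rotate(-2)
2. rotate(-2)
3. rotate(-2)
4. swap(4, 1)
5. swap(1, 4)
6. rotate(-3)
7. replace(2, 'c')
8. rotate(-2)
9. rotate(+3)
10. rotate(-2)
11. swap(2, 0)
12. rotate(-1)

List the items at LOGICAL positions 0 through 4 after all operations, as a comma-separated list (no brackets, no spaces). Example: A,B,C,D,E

Answer: E,C,B,A,c

Derivation:
After op 1 (rotate(-2)): offset=3, physical=[A,B,C,D,E], logical=[D,E,A,B,C]
After op 2 (rotate(-2)): offset=1, physical=[A,B,C,D,E], logical=[B,C,D,E,A]
After op 3 (rotate(-2)): offset=4, physical=[A,B,C,D,E], logical=[E,A,B,C,D]
After op 4 (swap(4, 1)): offset=4, physical=[D,B,C,A,E], logical=[E,D,B,C,A]
After op 5 (swap(1, 4)): offset=4, physical=[A,B,C,D,E], logical=[E,A,B,C,D]
After op 6 (rotate(-3)): offset=1, physical=[A,B,C,D,E], logical=[B,C,D,E,A]
After op 7 (replace(2, 'c')): offset=1, physical=[A,B,C,c,E], logical=[B,C,c,E,A]
After op 8 (rotate(-2)): offset=4, physical=[A,B,C,c,E], logical=[E,A,B,C,c]
After op 9 (rotate(+3)): offset=2, physical=[A,B,C,c,E], logical=[C,c,E,A,B]
After op 10 (rotate(-2)): offset=0, physical=[A,B,C,c,E], logical=[A,B,C,c,E]
After op 11 (swap(2, 0)): offset=0, physical=[C,B,A,c,E], logical=[C,B,A,c,E]
After op 12 (rotate(-1)): offset=4, physical=[C,B,A,c,E], logical=[E,C,B,A,c]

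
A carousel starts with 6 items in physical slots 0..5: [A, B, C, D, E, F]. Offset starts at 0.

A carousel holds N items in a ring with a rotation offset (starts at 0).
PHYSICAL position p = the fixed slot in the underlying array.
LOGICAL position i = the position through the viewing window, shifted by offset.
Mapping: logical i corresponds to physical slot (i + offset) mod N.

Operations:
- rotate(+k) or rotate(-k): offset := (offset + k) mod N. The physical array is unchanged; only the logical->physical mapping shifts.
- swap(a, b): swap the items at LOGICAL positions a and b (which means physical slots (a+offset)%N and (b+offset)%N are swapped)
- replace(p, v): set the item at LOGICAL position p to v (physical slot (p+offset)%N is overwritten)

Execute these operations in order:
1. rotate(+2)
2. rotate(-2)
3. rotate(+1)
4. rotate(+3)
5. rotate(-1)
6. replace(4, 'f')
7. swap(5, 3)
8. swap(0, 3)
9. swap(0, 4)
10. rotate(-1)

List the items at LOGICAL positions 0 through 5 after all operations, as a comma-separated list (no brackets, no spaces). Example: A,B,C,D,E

After op 1 (rotate(+2)): offset=2, physical=[A,B,C,D,E,F], logical=[C,D,E,F,A,B]
After op 2 (rotate(-2)): offset=0, physical=[A,B,C,D,E,F], logical=[A,B,C,D,E,F]
After op 3 (rotate(+1)): offset=1, physical=[A,B,C,D,E,F], logical=[B,C,D,E,F,A]
After op 4 (rotate(+3)): offset=4, physical=[A,B,C,D,E,F], logical=[E,F,A,B,C,D]
After op 5 (rotate(-1)): offset=3, physical=[A,B,C,D,E,F], logical=[D,E,F,A,B,C]
After op 6 (replace(4, 'f')): offset=3, physical=[A,f,C,D,E,F], logical=[D,E,F,A,f,C]
After op 7 (swap(5, 3)): offset=3, physical=[C,f,A,D,E,F], logical=[D,E,F,C,f,A]
After op 8 (swap(0, 3)): offset=3, physical=[D,f,A,C,E,F], logical=[C,E,F,D,f,A]
After op 9 (swap(0, 4)): offset=3, physical=[D,C,A,f,E,F], logical=[f,E,F,D,C,A]
After op 10 (rotate(-1)): offset=2, physical=[D,C,A,f,E,F], logical=[A,f,E,F,D,C]

Answer: A,f,E,F,D,C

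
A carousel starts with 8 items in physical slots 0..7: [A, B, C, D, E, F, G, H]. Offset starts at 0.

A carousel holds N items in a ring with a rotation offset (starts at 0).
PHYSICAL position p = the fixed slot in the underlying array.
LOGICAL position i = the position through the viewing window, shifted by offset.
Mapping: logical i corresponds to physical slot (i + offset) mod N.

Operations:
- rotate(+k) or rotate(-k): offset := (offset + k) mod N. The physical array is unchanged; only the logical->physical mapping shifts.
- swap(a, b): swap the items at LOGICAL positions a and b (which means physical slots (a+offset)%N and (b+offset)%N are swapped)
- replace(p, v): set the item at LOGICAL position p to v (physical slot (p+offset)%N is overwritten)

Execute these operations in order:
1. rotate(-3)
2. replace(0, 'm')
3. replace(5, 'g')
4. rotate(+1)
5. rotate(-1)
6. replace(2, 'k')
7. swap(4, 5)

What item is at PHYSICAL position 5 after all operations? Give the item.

Answer: m

Derivation:
After op 1 (rotate(-3)): offset=5, physical=[A,B,C,D,E,F,G,H], logical=[F,G,H,A,B,C,D,E]
After op 2 (replace(0, 'm')): offset=5, physical=[A,B,C,D,E,m,G,H], logical=[m,G,H,A,B,C,D,E]
After op 3 (replace(5, 'g')): offset=5, physical=[A,B,g,D,E,m,G,H], logical=[m,G,H,A,B,g,D,E]
After op 4 (rotate(+1)): offset=6, physical=[A,B,g,D,E,m,G,H], logical=[G,H,A,B,g,D,E,m]
After op 5 (rotate(-1)): offset=5, physical=[A,B,g,D,E,m,G,H], logical=[m,G,H,A,B,g,D,E]
After op 6 (replace(2, 'k')): offset=5, physical=[A,B,g,D,E,m,G,k], logical=[m,G,k,A,B,g,D,E]
After op 7 (swap(4, 5)): offset=5, physical=[A,g,B,D,E,m,G,k], logical=[m,G,k,A,g,B,D,E]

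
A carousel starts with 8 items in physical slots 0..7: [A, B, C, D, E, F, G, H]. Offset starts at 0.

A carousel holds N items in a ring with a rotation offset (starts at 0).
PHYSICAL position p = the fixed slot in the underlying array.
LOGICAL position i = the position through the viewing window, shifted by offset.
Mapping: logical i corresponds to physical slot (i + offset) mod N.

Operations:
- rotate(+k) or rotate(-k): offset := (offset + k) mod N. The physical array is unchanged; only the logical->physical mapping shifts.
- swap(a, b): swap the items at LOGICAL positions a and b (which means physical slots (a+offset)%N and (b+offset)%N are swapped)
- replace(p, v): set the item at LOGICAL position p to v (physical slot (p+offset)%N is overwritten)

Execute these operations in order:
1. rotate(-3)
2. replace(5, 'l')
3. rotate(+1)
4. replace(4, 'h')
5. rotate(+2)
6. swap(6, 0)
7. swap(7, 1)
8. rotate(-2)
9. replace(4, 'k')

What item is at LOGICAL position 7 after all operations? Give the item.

Answer: F

Derivation:
After op 1 (rotate(-3)): offset=5, physical=[A,B,C,D,E,F,G,H], logical=[F,G,H,A,B,C,D,E]
After op 2 (replace(5, 'l')): offset=5, physical=[A,B,l,D,E,F,G,H], logical=[F,G,H,A,B,l,D,E]
After op 3 (rotate(+1)): offset=6, physical=[A,B,l,D,E,F,G,H], logical=[G,H,A,B,l,D,E,F]
After op 4 (replace(4, 'h')): offset=6, physical=[A,B,h,D,E,F,G,H], logical=[G,H,A,B,h,D,E,F]
After op 5 (rotate(+2)): offset=0, physical=[A,B,h,D,E,F,G,H], logical=[A,B,h,D,E,F,G,H]
After op 6 (swap(6, 0)): offset=0, physical=[G,B,h,D,E,F,A,H], logical=[G,B,h,D,E,F,A,H]
After op 7 (swap(7, 1)): offset=0, physical=[G,H,h,D,E,F,A,B], logical=[G,H,h,D,E,F,A,B]
After op 8 (rotate(-2)): offset=6, physical=[G,H,h,D,E,F,A,B], logical=[A,B,G,H,h,D,E,F]
After op 9 (replace(4, 'k')): offset=6, physical=[G,H,k,D,E,F,A,B], logical=[A,B,G,H,k,D,E,F]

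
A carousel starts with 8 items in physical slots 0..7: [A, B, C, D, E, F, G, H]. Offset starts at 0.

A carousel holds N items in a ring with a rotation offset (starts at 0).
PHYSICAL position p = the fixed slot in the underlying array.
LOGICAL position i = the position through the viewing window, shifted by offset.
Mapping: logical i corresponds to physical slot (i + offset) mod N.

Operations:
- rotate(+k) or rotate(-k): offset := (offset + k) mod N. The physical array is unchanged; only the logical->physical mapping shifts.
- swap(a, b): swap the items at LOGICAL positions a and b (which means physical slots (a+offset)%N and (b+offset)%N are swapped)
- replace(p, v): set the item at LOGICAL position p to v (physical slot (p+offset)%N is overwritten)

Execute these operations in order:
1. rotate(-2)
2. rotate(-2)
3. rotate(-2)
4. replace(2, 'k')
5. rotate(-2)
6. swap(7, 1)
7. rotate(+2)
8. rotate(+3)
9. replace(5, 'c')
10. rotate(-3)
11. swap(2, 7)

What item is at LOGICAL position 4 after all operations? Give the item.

After op 1 (rotate(-2)): offset=6, physical=[A,B,C,D,E,F,G,H], logical=[G,H,A,B,C,D,E,F]
After op 2 (rotate(-2)): offset=4, physical=[A,B,C,D,E,F,G,H], logical=[E,F,G,H,A,B,C,D]
After op 3 (rotate(-2)): offset=2, physical=[A,B,C,D,E,F,G,H], logical=[C,D,E,F,G,H,A,B]
After op 4 (replace(2, 'k')): offset=2, physical=[A,B,C,D,k,F,G,H], logical=[C,D,k,F,G,H,A,B]
After op 5 (rotate(-2)): offset=0, physical=[A,B,C,D,k,F,G,H], logical=[A,B,C,D,k,F,G,H]
After op 6 (swap(7, 1)): offset=0, physical=[A,H,C,D,k,F,G,B], logical=[A,H,C,D,k,F,G,B]
After op 7 (rotate(+2)): offset=2, physical=[A,H,C,D,k,F,G,B], logical=[C,D,k,F,G,B,A,H]
After op 8 (rotate(+3)): offset=5, physical=[A,H,C,D,k,F,G,B], logical=[F,G,B,A,H,C,D,k]
After op 9 (replace(5, 'c')): offset=5, physical=[A,H,c,D,k,F,G,B], logical=[F,G,B,A,H,c,D,k]
After op 10 (rotate(-3)): offset=2, physical=[A,H,c,D,k,F,G,B], logical=[c,D,k,F,G,B,A,H]
After op 11 (swap(2, 7)): offset=2, physical=[A,k,c,D,H,F,G,B], logical=[c,D,H,F,G,B,A,k]

Answer: G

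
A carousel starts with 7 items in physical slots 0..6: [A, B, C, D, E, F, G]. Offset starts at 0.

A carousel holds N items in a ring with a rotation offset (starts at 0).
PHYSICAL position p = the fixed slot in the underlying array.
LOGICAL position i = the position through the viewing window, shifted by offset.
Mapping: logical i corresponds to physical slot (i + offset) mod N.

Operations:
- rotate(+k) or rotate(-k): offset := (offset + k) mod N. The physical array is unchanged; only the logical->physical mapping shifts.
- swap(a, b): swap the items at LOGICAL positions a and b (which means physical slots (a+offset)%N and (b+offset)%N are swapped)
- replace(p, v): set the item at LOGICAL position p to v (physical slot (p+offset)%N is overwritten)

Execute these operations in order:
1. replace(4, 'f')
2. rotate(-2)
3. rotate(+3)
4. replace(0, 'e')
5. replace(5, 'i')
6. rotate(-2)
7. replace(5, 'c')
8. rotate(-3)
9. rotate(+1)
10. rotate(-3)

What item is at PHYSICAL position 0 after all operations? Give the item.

After op 1 (replace(4, 'f')): offset=0, physical=[A,B,C,D,f,F,G], logical=[A,B,C,D,f,F,G]
After op 2 (rotate(-2)): offset=5, physical=[A,B,C,D,f,F,G], logical=[F,G,A,B,C,D,f]
After op 3 (rotate(+3)): offset=1, physical=[A,B,C,D,f,F,G], logical=[B,C,D,f,F,G,A]
After op 4 (replace(0, 'e')): offset=1, physical=[A,e,C,D,f,F,G], logical=[e,C,D,f,F,G,A]
After op 5 (replace(5, 'i')): offset=1, physical=[A,e,C,D,f,F,i], logical=[e,C,D,f,F,i,A]
After op 6 (rotate(-2)): offset=6, physical=[A,e,C,D,f,F,i], logical=[i,A,e,C,D,f,F]
After op 7 (replace(5, 'c')): offset=6, physical=[A,e,C,D,c,F,i], logical=[i,A,e,C,D,c,F]
After op 8 (rotate(-3)): offset=3, physical=[A,e,C,D,c,F,i], logical=[D,c,F,i,A,e,C]
After op 9 (rotate(+1)): offset=4, physical=[A,e,C,D,c,F,i], logical=[c,F,i,A,e,C,D]
After op 10 (rotate(-3)): offset=1, physical=[A,e,C,D,c,F,i], logical=[e,C,D,c,F,i,A]

Answer: A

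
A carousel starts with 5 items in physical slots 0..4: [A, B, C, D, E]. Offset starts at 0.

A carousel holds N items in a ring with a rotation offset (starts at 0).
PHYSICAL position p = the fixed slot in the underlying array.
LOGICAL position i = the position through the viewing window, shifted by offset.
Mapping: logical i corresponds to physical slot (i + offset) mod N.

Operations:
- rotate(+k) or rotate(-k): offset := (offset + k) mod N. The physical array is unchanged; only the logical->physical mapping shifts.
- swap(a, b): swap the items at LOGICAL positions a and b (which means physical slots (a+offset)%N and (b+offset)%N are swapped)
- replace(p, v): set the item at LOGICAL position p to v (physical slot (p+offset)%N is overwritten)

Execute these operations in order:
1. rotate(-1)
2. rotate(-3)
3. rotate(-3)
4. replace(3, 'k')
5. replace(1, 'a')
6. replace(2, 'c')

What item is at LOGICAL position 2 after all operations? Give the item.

Answer: c

Derivation:
After op 1 (rotate(-1)): offset=4, physical=[A,B,C,D,E], logical=[E,A,B,C,D]
After op 2 (rotate(-3)): offset=1, physical=[A,B,C,D,E], logical=[B,C,D,E,A]
After op 3 (rotate(-3)): offset=3, physical=[A,B,C,D,E], logical=[D,E,A,B,C]
After op 4 (replace(3, 'k')): offset=3, physical=[A,k,C,D,E], logical=[D,E,A,k,C]
After op 5 (replace(1, 'a')): offset=3, physical=[A,k,C,D,a], logical=[D,a,A,k,C]
After op 6 (replace(2, 'c')): offset=3, physical=[c,k,C,D,a], logical=[D,a,c,k,C]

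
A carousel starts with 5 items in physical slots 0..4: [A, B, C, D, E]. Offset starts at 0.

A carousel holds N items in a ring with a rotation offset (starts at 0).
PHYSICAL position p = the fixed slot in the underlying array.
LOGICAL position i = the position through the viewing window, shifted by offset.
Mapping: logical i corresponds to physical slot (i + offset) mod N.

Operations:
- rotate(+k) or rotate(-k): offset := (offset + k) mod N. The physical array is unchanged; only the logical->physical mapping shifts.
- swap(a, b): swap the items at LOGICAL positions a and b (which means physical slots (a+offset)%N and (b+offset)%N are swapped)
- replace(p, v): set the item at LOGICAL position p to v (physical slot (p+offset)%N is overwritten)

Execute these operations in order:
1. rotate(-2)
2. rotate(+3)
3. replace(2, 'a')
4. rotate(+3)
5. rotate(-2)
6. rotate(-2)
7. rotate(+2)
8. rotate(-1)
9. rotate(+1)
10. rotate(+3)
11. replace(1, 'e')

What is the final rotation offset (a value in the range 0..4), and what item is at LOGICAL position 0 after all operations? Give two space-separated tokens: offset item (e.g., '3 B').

Answer: 0 A

Derivation:
After op 1 (rotate(-2)): offset=3, physical=[A,B,C,D,E], logical=[D,E,A,B,C]
After op 2 (rotate(+3)): offset=1, physical=[A,B,C,D,E], logical=[B,C,D,E,A]
After op 3 (replace(2, 'a')): offset=1, physical=[A,B,C,a,E], logical=[B,C,a,E,A]
After op 4 (rotate(+3)): offset=4, physical=[A,B,C,a,E], logical=[E,A,B,C,a]
After op 5 (rotate(-2)): offset=2, physical=[A,B,C,a,E], logical=[C,a,E,A,B]
After op 6 (rotate(-2)): offset=0, physical=[A,B,C,a,E], logical=[A,B,C,a,E]
After op 7 (rotate(+2)): offset=2, physical=[A,B,C,a,E], logical=[C,a,E,A,B]
After op 8 (rotate(-1)): offset=1, physical=[A,B,C,a,E], logical=[B,C,a,E,A]
After op 9 (rotate(+1)): offset=2, physical=[A,B,C,a,E], logical=[C,a,E,A,B]
After op 10 (rotate(+3)): offset=0, physical=[A,B,C,a,E], logical=[A,B,C,a,E]
After op 11 (replace(1, 'e')): offset=0, physical=[A,e,C,a,E], logical=[A,e,C,a,E]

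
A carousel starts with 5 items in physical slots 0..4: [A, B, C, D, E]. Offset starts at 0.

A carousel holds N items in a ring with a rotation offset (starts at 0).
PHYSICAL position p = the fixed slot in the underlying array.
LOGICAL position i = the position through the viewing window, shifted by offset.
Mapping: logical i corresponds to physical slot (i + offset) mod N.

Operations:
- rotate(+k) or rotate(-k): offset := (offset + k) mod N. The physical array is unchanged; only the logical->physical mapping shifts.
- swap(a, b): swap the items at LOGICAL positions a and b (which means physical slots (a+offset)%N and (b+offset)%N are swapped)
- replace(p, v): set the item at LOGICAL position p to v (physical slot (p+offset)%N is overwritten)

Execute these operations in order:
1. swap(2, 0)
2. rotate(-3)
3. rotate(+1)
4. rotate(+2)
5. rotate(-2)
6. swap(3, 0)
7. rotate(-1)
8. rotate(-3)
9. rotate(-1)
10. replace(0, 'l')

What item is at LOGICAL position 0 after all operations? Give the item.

After op 1 (swap(2, 0)): offset=0, physical=[C,B,A,D,E], logical=[C,B,A,D,E]
After op 2 (rotate(-3)): offset=2, physical=[C,B,A,D,E], logical=[A,D,E,C,B]
After op 3 (rotate(+1)): offset=3, physical=[C,B,A,D,E], logical=[D,E,C,B,A]
After op 4 (rotate(+2)): offset=0, physical=[C,B,A,D,E], logical=[C,B,A,D,E]
After op 5 (rotate(-2)): offset=3, physical=[C,B,A,D,E], logical=[D,E,C,B,A]
After op 6 (swap(3, 0)): offset=3, physical=[C,D,A,B,E], logical=[B,E,C,D,A]
After op 7 (rotate(-1)): offset=2, physical=[C,D,A,B,E], logical=[A,B,E,C,D]
After op 8 (rotate(-3)): offset=4, physical=[C,D,A,B,E], logical=[E,C,D,A,B]
After op 9 (rotate(-1)): offset=3, physical=[C,D,A,B,E], logical=[B,E,C,D,A]
After op 10 (replace(0, 'l')): offset=3, physical=[C,D,A,l,E], logical=[l,E,C,D,A]

Answer: l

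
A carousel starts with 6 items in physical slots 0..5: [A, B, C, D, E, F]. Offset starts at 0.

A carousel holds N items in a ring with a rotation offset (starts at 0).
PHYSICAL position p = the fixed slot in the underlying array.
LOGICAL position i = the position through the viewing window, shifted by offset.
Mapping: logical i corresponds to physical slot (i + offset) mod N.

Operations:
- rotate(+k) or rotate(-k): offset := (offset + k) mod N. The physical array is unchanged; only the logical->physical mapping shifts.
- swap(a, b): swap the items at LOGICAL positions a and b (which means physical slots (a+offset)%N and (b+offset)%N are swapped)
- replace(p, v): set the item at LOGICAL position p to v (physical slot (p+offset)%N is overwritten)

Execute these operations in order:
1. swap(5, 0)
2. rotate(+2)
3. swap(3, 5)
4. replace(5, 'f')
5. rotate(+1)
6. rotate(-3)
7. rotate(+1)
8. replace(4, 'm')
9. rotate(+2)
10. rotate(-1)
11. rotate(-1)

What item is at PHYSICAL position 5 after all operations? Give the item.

Answer: m

Derivation:
After op 1 (swap(5, 0)): offset=0, physical=[F,B,C,D,E,A], logical=[F,B,C,D,E,A]
After op 2 (rotate(+2)): offset=2, physical=[F,B,C,D,E,A], logical=[C,D,E,A,F,B]
After op 3 (swap(3, 5)): offset=2, physical=[F,A,C,D,E,B], logical=[C,D,E,B,F,A]
After op 4 (replace(5, 'f')): offset=2, physical=[F,f,C,D,E,B], logical=[C,D,E,B,F,f]
After op 5 (rotate(+1)): offset=3, physical=[F,f,C,D,E,B], logical=[D,E,B,F,f,C]
After op 6 (rotate(-3)): offset=0, physical=[F,f,C,D,E,B], logical=[F,f,C,D,E,B]
After op 7 (rotate(+1)): offset=1, physical=[F,f,C,D,E,B], logical=[f,C,D,E,B,F]
After op 8 (replace(4, 'm')): offset=1, physical=[F,f,C,D,E,m], logical=[f,C,D,E,m,F]
After op 9 (rotate(+2)): offset=3, physical=[F,f,C,D,E,m], logical=[D,E,m,F,f,C]
After op 10 (rotate(-1)): offset=2, physical=[F,f,C,D,E,m], logical=[C,D,E,m,F,f]
After op 11 (rotate(-1)): offset=1, physical=[F,f,C,D,E,m], logical=[f,C,D,E,m,F]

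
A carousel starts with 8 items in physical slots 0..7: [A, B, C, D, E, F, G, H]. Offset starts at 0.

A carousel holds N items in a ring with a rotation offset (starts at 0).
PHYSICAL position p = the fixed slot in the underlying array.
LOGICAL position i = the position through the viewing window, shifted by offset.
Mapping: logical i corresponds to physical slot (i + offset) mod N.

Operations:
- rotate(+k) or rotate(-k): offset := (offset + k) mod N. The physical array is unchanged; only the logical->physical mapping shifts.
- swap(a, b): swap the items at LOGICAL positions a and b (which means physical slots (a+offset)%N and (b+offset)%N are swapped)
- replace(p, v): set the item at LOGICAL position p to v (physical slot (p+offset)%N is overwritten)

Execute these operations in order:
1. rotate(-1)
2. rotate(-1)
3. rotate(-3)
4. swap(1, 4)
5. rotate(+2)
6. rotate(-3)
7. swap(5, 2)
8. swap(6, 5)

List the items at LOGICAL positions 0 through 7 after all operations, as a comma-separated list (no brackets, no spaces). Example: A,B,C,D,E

After op 1 (rotate(-1)): offset=7, physical=[A,B,C,D,E,F,G,H], logical=[H,A,B,C,D,E,F,G]
After op 2 (rotate(-1)): offset=6, physical=[A,B,C,D,E,F,G,H], logical=[G,H,A,B,C,D,E,F]
After op 3 (rotate(-3)): offset=3, physical=[A,B,C,D,E,F,G,H], logical=[D,E,F,G,H,A,B,C]
After op 4 (swap(1, 4)): offset=3, physical=[A,B,C,D,H,F,G,E], logical=[D,H,F,G,E,A,B,C]
After op 5 (rotate(+2)): offset=5, physical=[A,B,C,D,H,F,G,E], logical=[F,G,E,A,B,C,D,H]
After op 6 (rotate(-3)): offset=2, physical=[A,B,C,D,H,F,G,E], logical=[C,D,H,F,G,E,A,B]
After op 7 (swap(5, 2)): offset=2, physical=[A,B,C,D,E,F,G,H], logical=[C,D,E,F,G,H,A,B]
After op 8 (swap(6, 5)): offset=2, physical=[H,B,C,D,E,F,G,A], logical=[C,D,E,F,G,A,H,B]

Answer: C,D,E,F,G,A,H,B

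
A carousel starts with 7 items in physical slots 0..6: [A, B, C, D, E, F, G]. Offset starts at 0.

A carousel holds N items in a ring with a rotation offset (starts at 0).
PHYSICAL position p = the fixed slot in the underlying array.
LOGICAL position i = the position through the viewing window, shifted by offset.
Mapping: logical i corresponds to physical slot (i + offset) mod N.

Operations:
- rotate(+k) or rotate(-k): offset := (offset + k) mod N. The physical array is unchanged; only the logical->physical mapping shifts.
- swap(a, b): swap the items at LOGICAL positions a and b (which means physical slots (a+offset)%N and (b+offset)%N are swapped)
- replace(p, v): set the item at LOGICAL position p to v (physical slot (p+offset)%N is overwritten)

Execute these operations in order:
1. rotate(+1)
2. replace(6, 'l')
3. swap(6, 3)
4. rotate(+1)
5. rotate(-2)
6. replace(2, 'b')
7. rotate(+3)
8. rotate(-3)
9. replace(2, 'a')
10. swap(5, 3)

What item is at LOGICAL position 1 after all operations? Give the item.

Answer: B

Derivation:
After op 1 (rotate(+1)): offset=1, physical=[A,B,C,D,E,F,G], logical=[B,C,D,E,F,G,A]
After op 2 (replace(6, 'l')): offset=1, physical=[l,B,C,D,E,F,G], logical=[B,C,D,E,F,G,l]
After op 3 (swap(6, 3)): offset=1, physical=[E,B,C,D,l,F,G], logical=[B,C,D,l,F,G,E]
After op 4 (rotate(+1)): offset=2, physical=[E,B,C,D,l,F,G], logical=[C,D,l,F,G,E,B]
After op 5 (rotate(-2)): offset=0, physical=[E,B,C,D,l,F,G], logical=[E,B,C,D,l,F,G]
After op 6 (replace(2, 'b')): offset=0, physical=[E,B,b,D,l,F,G], logical=[E,B,b,D,l,F,G]
After op 7 (rotate(+3)): offset=3, physical=[E,B,b,D,l,F,G], logical=[D,l,F,G,E,B,b]
After op 8 (rotate(-3)): offset=0, physical=[E,B,b,D,l,F,G], logical=[E,B,b,D,l,F,G]
After op 9 (replace(2, 'a')): offset=0, physical=[E,B,a,D,l,F,G], logical=[E,B,a,D,l,F,G]
After op 10 (swap(5, 3)): offset=0, physical=[E,B,a,F,l,D,G], logical=[E,B,a,F,l,D,G]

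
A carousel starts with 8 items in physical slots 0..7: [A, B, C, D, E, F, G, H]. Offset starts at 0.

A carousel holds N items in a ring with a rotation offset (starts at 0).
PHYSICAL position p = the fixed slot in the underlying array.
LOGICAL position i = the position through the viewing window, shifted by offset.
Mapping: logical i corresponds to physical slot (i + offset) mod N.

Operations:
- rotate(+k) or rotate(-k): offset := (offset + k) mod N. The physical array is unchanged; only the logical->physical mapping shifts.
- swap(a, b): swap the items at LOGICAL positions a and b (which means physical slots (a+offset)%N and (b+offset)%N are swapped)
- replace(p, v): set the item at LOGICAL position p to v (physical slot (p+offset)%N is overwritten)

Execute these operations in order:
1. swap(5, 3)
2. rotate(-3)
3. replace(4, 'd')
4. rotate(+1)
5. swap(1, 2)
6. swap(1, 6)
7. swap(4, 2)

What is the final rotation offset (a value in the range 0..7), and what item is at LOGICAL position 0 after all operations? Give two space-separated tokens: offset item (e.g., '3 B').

After op 1 (swap(5, 3)): offset=0, physical=[A,B,C,F,E,D,G,H], logical=[A,B,C,F,E,D,G,H]
After op 2 (rotate(-3)): offset=5, physical=[A,B,C,F,E,D,G,H], logical=[D,G,H,A,B,C,F,E]
After op 3 (replace(4, 'd')): offset=5, physical=[A,d,C,F,E,D,G,H], logical=[D,G,H,A,d,C,F,E]
After op 4 (rotate(+1)): offset=6, physical=[A,d,C,F,E,D,G,H], logical=[G,H,A,d,C,F,E,D]
After op 5 (swap(1, 2)): offset=6, physical=[H,d,C,F,E,D,G,A], logical=[G,A,H,d,C,F,E,D]
After op 6 (swap(1, 6)): offset=6, physical=[H,d,C,F,A,D,G,E], logical=[G,E,H,d,C,F,A,D]
After op 7 (swap(4, 2)): offset=6, physical=[C,d,H,F,A,D,G,E], logical=[G,E,C,d,H,F,A,D]

Answer: 6 G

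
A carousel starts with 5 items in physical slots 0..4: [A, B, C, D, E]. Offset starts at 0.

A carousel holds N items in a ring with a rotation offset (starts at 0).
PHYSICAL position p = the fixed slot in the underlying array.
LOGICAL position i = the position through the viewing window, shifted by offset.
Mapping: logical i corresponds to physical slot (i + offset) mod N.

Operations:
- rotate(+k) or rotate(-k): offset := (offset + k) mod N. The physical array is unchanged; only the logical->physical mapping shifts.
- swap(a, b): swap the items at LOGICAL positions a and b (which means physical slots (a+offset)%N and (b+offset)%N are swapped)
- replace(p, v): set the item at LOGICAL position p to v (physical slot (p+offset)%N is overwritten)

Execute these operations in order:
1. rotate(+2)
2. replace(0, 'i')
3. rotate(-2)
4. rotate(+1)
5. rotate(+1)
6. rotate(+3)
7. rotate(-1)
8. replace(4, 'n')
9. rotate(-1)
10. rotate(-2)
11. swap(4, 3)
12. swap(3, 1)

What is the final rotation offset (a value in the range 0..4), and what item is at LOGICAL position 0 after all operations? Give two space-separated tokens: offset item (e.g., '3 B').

Answer: 1 B

Derivation:
After op 1 (rotate(+2)): offset=2, physical=[A,B,C,D,E], logical=[C,D,E,A,B]
After op 2 (replace(0, 'i')): offset=2, physical=[A,B,i,D,E], logical=[i,D,E,A,B]
After op 3 (rotate(-2)): offset=0, physical=[A,B,i,D,E], logical=[A,B,i,D,E]
After op 4 (rotate(+1)): offset=1, physical=[A,B,i,D,E], logical=[B,i,D,E,A]
After op 5 (rotate(+1)): offset=2, physical=[A,B,i,D,E], logical=[i,D,E,A,B]
After op 6 (rotate(+3)): offset=0, physical=[A,B,i,D,E], logical=[A,B,i,D,E]
After op 7 (rotate(-1)): offset=4, physical=[A,B,i,D,E], logical=[E,A,B,i,D]
After op 8 (replace(4, 'n')): offset=4, physical=[A,B,i,n,E], logical=[E,A,B,i,n]
After op 9 (rotate(-1)): offset=3, physical=[A,B,i,n,E], logical=[n,E,A,B,i]
After op 10 (rotate(-2)): offset=1, physical=[A,B,i,n,E], logical=[B,i,n,E,A]
After op 11 (swap(4, 3)): offset=1, physical=[E,B,i,n,A], logical=[B,i,n,A,E]
After op 12 (swap(3, 1)): offset=1, physical=[E,B,A,n,i], logical=[B,A,n,i,E]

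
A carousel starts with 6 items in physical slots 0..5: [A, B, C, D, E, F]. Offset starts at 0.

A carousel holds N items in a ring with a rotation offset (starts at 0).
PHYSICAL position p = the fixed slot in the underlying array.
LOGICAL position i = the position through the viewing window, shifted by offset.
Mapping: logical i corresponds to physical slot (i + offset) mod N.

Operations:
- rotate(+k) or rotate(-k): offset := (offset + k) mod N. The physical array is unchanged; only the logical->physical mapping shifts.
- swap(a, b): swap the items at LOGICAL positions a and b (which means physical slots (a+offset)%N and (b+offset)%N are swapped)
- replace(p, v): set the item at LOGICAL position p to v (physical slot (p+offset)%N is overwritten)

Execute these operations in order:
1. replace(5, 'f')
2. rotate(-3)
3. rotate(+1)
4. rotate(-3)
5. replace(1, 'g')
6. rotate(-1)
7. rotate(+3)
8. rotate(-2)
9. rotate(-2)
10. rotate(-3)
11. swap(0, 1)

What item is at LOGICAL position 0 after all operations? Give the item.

Answer: D

Derivation:
After op 1 (replace(5, 'f')): offset=0, physical=[A,B,C,D,E,f], logical=[A,B,C,D,E,f]
After op 2 (rotate(-3)): offset=3, physical=[A,B,C,D,E,f], logical=[D,E,f,A,B,C]
After op 3 (rotate(+1)): offset=4, physical=[A,B,C,D,E,f], logical=[E,f,A,B,C,D]
After op 4 (rotate(-3)): offset=1, physical=[A,B,C,D,E,f], logical=[B,C,D,E,f,A]
After op 5 (replace(1, 'g')): offset=1, physical=[A,B,g,D,E,f], logical=[B,g,D,E,f,A]
After op 6 (rotate(-1)): offset=0, physical=[A,B,g,D,E,f], logical=[A,B,g,D,E,f]
After op 7 (rotate(+3)): offset=3, physical=[A,B,g,D,E,f], logical=[D,E,f,A,B,g]
After op 8 (rotate(-2)): offset=1, physical=[A,B,g,D,E,f], logical=[B,g,D,E,f,A]
After op 9 (rotate(-2)): offset=5, physical=[A,B,g,D,E,f], logical=[f,A,B,g,D,E]
After op 10 (rotate(-3)): offset=2, physical=[A,B,g,D,E,f], logical=[g,D,E,f,A,B]
After op 11 (swap(0, 1)): offset=2, physical=[A,B,D,g,E,f], logical=[D,g,E,f,A,B]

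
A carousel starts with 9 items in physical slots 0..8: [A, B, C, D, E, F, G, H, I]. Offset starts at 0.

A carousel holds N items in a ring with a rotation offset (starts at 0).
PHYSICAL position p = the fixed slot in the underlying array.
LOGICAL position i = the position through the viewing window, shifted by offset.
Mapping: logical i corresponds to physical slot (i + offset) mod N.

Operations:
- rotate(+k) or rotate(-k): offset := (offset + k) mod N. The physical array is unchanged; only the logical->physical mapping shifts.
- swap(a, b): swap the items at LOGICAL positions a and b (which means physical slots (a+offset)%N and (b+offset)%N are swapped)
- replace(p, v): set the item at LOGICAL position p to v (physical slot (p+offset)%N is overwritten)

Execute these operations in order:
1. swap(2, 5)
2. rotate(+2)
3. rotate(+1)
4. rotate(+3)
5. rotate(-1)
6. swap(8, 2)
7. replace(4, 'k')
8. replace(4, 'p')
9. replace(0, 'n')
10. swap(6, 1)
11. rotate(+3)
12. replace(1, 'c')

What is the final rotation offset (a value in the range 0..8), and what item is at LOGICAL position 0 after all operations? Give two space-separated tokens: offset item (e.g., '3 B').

Answer: 8 I

Derivation:
After op 1 (swap(2, 5)): offset=0, physical=[A,B,F,D,E,C,G,H,I], logical=[A,B,F,D,E,C,G,H,I]
After op 2 (rotate(+2)): offset=2, physical=[A,B,F,D,E,C,G,H,I], logical=[F,D,E,C,G,H,I,A,B]
After op 3 (rotate(+1)): offset=3, physical=[A,B,F,D,E,C,G,H,I], logical=[D,E,C,G,H,I,A,B,F]
After op 4 (rotate(+3)): offset=6, physical=[A,B,F,D,E,C,G,H,I], logical=[G,H,I,A,B,F,D,E,C]
After op 5 (rotate(-1)): offset=5, physical=[A,B,F,D,E,C,G,H,I], logical=[C,G,H,I,A,B,F,D,E]
After op 6 (swap(8, 2)): offset=5, physical=[A,B,F,D,H,C,G,E,I], logical=[C,G,E,I,A,B,F,D,H]
After op 7 (replace(4, 'k')): offset=5, physical=[k,B,F,D,H,C,G,E,I], logical=[C,G,E,I,k,B,F,D,H]
After op 8 (replace(4, 'p')): offset=5, physical=[p,B,F,D,H,C,G,E,I], logical=[C,G,E,I,p,B,F,D,H]
After op 9 (replace(0, 'n')): offset=5, physical=[p,B,F,D,H,n,G,E,I], logical=[n,G,E,I,p,B,F,D,H]
After op 10 (swap(6, 1)): offset=5, physical=[p,B,G,D,H,n,F,E,I], logical=[n,F,E,I,p,B,G,D,H]
After op 11 (rotate(+3)): offset=8, physical=[p,B,G,D,H,n,F,E,I], logical=[I,p,B,G,D,H,n,F,E]
After op 12 (replace(1, 'c')): offset=8, physical=[c,B,G,D,H,n,F,E,I], logical=[I,c,B,G,D,H,n,F,E]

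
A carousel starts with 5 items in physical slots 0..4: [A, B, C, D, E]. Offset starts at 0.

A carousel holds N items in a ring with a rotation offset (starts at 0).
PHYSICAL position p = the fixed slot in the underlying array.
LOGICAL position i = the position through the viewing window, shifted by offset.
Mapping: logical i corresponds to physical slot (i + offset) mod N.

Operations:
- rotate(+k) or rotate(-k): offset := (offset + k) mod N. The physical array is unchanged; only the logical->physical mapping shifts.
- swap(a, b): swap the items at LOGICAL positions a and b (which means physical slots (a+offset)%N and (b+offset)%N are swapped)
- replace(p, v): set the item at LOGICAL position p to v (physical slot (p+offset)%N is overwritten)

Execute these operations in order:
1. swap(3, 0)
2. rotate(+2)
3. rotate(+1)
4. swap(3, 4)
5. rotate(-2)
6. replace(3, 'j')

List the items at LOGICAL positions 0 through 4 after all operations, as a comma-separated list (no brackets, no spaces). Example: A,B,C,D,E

After op 1 (swap(3, 0)): offset=0, physical=[D,B,C,A,E], logical=[D,B,C,A,E]
After op 2 (rotate(+2)): offset=2, physical=[D,B,C,A,E], logical=[C,A,E,D,B]
After op 3 (rotate(+1)): offset=3, physical=[D,B,C,A,E], logical=[A,E,D,B,C]
After op 4 (swap(3, 4)): offset=3, physical=[D,C,B,A,E], logical=[A,E,D,C,B]
After op 5 (rotate(-2)): offset=1, physical=[D,C,B,A,E], logical=[C,B,A,E,D]
After op 6 (replace(3, 'j')): offset=1, physical=[D,C,B,A,j], logical=[C,B,A,j,D]

Answer: C,B,A,j,D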